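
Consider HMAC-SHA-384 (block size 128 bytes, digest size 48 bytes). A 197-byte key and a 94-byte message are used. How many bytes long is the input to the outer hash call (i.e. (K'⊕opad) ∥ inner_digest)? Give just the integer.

176

Key is 197 > 128 bytes, so it is hashed to 48 bytes then zero-padded to 128: |K'| = 128.
Outer input = (K'⊕opad) ∥ H(inner) → 128 + 48 = 176 bytes.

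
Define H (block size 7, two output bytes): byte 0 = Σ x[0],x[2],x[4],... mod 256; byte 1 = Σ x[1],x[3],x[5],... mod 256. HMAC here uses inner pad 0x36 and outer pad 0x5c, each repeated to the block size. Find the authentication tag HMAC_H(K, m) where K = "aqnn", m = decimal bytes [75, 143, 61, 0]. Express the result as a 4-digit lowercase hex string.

Key "aqnn" = 61 71 6e 6e is 4 bytes ≤ B = 7; zero-pad to 7 bytes: K' = 61 71 6e 6e 00 00 00.
K' ⊕ ipad = 57 47 58 58 36 36 36.  K' ⊕ opad = 3d 2d 32 32 5c 5c 5c.
Inner input = (K'⊕ipad) ∥ m = 57 47 58 58 36 36 36 ∥ 4b 8f 3d 00.
Inner hash: even-index sum = 426 mod 256 = 170; odd-index sum = 349 mod 256 = 93 → aa 5d.
Outer input = (K'⊕opad) ∥ inner = 3d 2d 32 32 5c 5c 5c ∥ aa 5d.
Outer hash (tag): even-index sum = 388 mod 256 = 132; odd-index sum = 357 mod 256 = 101 → 84 65.

8465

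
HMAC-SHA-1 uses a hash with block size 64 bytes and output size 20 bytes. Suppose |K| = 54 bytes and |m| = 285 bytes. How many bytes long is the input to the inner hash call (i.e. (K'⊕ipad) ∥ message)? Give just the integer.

349

Key is 54 ≤ 64 bytes, zero-padded: |K'| = 64.
Inner input = (K'⊕ipad) ∥ m → 64 + 285 = 349 bytes.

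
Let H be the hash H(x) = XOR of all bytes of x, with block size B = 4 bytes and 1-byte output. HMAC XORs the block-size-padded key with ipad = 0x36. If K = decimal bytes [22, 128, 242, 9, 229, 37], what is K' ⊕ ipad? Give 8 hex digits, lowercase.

9b363636

Key decimal bytes [22, 128, 242, 9, 229, 37] = 16 80 f2 09 e5 25 is 6 bytes > B = 4, so hash it first: H(key) = ad, then zero-pad to 4 bytes: K' = ad 00 00 00.
XOR each byte with 0x36: ad⊕36=9b, 00⊕36=36, 00⊕36=36, 00⊕36=36.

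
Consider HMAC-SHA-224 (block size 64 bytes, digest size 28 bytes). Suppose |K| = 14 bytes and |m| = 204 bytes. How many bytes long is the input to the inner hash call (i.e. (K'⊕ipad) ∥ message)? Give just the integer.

Key is 14 ≤ 64 bytes, zero-padded: |K'| = 64.
Inner input = (K'⊕ipad) ∥ m → 64 + 204 = 268 bytes.

268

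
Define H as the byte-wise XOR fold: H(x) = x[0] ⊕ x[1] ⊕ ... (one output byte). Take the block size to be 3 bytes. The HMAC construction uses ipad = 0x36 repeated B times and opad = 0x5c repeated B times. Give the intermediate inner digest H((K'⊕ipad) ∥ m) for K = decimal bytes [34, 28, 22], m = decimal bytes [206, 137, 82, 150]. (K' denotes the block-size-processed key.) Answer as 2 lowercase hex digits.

9d

Key decimal bytes [34, 28, 22] = 22 1c 16 is exactly B = 3 bytes: K' = 22 1c 16.
K' ⊕ ipad = 14 2a 20.
Inner input = 14 2a 20 ∥ ce 89 52 96.
Inner hash: XOR 14⊕2a⊕20⊕ce⊕89⊕52⊕96 = 9d.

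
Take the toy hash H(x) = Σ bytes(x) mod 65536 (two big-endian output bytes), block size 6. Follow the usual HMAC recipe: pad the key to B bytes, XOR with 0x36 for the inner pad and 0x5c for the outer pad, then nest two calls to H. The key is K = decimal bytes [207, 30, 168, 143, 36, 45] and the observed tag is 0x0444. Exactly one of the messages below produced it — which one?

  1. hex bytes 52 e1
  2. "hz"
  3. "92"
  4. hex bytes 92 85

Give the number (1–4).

Key decimal bytes [207, 30, 168, 143, 36, 45] = cf 1e a8 8f 24 2d is exactly B = 6 bytes: K' = cf 1e a8 8f 24 2d.
K' ⊕ ipad = f9 28 9e b9 12 1b; K' ⊕ opad = 93 42 f4 d3 78 71.
m1: inner = H(f9 28 9e b9 12 1b 52 e1) = 03 d8; tag = H(93 42 f4 d3 78 71 03 d8) = 0460
m2: inner = H(f9 28 9e b9 12 1b 68 7a) = 03 87; tag = H(93 42 f4 d3 78 71 03 87) = 040f
m3: inner = H(f9 28 9e b9 12 1b 39 32) = 03 10; tag = H(93 42 f4 d3 78 71 03 10) = 0398
m4: inner = H(f9 28 9e b9 12 1b 92 85) = 03 bc; tag = H(93 42 f4 d3 78 71 03 bc) = 0444 ← matches

4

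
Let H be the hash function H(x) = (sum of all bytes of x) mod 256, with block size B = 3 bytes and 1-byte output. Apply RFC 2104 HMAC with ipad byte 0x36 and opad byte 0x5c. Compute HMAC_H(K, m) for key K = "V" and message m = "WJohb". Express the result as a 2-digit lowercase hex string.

Key "V" = 56 is 1 byte ≤ B = 3; zero-pad to 3 bytes: K' = 56 00 00.
K' ⊕ ipad = 60 36 36.  K' ⊕ opad = 0a 5c 5c.
Inner input = (K'⊕ipad) ∥ m = 60 36 36 ∥ 57 4a 6f 68 62.
Inner hash: sum = 96+54+54+87+74+111+104+98 = 678; mod 256 = 166 → a6.
Outer input = (K'⊕opad) ∥ inner = 0a 5c 5c ∥ a6.
Outer hash (tag): sum = 10+92+92+166 = 360; mod 256 = 104 → 68.

68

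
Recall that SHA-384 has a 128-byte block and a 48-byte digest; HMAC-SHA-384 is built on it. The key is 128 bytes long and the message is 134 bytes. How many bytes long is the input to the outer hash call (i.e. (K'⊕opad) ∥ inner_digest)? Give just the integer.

Key is 128 ≤ 128 bytes, zero-padded: |K'| = 128.
Outer input = (K'⊕opad) ∥ H(inner) → 128 + 48 = 176 bytes.

176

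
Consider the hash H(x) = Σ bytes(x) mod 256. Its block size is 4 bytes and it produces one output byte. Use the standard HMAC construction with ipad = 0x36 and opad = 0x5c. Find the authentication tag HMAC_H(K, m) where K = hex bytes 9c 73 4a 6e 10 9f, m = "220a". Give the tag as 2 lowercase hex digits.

Key hex bytes 9c 73 4a 6e 10 9f is 6 bytes > B = 4, so hash it first: H(key) = 76, then zero-pad to 4 bytes: K' = 76 00 00 00.
K' ⊕ ipad = 40 36 36 36.  K' ⊕ opad = 2a 5c 5c 5c.
Inner input = (K'⊕ipad) ∥ m = 40 36 36 36 ∥ 32 32 30 61.
Inner hash: sum = 64+54+54+54+50+50+48+97 = 471; mod 256 = 215 → d7.
Outer input = (K'⊕opad) ∥ inner = 2a 5c 5c 5c ∥ d7.
Outer hash (tag): sum = 42+92+92+92+215 = 533; mod 256 = 21 → 15.

15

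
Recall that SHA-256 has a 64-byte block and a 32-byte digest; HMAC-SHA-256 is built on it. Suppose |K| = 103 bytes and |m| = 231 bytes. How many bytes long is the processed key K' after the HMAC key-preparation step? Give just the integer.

64

Key is 103 > 64 bytes, so it is hashed to 32 bytes then zero-padded to 64: |K'| = 64.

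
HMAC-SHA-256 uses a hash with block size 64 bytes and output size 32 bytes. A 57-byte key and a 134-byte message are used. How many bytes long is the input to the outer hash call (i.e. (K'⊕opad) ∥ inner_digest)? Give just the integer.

96

Key is 57 ≤ 64 bytes, zero-padded: |K'| = 64.
Outer input = (K'⊕opad) ∥ H(inner) → 64 + 32 = 96 bytes.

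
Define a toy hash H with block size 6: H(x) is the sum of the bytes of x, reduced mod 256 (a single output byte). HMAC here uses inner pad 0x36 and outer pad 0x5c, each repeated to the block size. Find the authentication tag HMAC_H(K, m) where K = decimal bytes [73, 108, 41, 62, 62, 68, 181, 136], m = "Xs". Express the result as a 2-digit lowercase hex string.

Key decimal bytes [73, 108, 41, 62, 62, 68, 181, 136] = 49 6c 29 3e 3e 44 b5 88 is 8 bytes > B = 6, so hash it first: H(key) = db, then zero-pad to 6 bytes: K' = db 00 00 00 00 00.
K' ⊕ ipad = ed 36 36 36 36 36.  K' ⊕ opad = 87 5c 5c 5c 5c 5c.
Inner input = (K'⊕ipad) ∥ m = ed 36 36 36 36 36 ∥ 58 73.
Inner hash: sum = 237+54+54+54+54+54+88+115 = 710; mod 256 = 198 → c6.
Outer input = (K'⊕opad) ∥ inner = 87 5c 5c 5c 5c 5c ∥ c6.
Outer hash (tag): sum = 135+92+92+92+92+92+198 = 793; mod 256 = 25 → 19.

19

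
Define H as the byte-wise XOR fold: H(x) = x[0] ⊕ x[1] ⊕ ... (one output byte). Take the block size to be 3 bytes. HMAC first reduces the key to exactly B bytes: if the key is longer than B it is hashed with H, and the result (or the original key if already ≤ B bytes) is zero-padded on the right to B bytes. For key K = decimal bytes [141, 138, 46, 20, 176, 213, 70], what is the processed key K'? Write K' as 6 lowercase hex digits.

|K| = 7 > B = 3, so first hash the key.
H(K): XOR 8d⊕8a⊕2e⊕14⊕b0⊕d5⊕46 = 1e.
Zero-pad H(K) = 1e to 3 bytes: K' = 1e 00 00.

1e0000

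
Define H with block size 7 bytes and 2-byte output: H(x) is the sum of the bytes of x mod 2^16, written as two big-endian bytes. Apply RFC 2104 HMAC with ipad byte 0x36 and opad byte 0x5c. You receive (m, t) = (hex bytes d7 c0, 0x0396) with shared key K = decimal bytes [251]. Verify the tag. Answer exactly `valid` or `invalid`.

Key decimal bytes [251] = fb is 1 byte ≤ B = 7; zero-pad to 7 bytes: K' = fb 00 00 00 00 00 00.
K' ⊕ ipad = cd 36 36 36 36 36 36; K' ⊕ opad = a7 5c 5c 5c 5c 5c 5c.
Inner hash: sum = 205+54+54+54+54+54+54+215+192 = 936 → 03 a8.
Outer hash (recomputed tag): sum = 167+92+92+92+92+92+92+3+168 = 890 → 03 7a.
Recomputed tag = 037a; claimed = 0396 → mismatch.

invalid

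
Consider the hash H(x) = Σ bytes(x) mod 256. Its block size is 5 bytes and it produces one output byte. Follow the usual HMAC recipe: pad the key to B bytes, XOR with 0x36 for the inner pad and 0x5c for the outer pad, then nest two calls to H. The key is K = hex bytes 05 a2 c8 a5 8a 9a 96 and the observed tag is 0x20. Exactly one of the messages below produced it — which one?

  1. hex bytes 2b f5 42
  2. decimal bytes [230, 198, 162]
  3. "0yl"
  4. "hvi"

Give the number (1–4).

2

Key hex bytes 05 a2 c8 a5 8a 9a 96 is 7 bytes > B = 5, so hash it first: H(key) = ce, then zero-pad to 5 bytes: K' = ce 00 00 00 00.
K' ⊕ ipad = f8 36 36 36 36; K' ⊕ opad = 92 5c 5c 5c 5c.
m1: inner = H(f8 36 36 36 36 2b f5 42) = 32; tag = H(92 5c 5c 5c 5c 32) = 34
m2: inner = H(f8 36 36 36 36 e6 c6 a2) = 1e; tag = H(92 5c 5c 5c 5c 1e) = 20 ← matches
m3: inner = H(f8 36 36 36 36 30 79 6c) = e5; tag = H(92 5c 5c 5c 5c e5) = e7
m4: inner = H(f8 36 36 36 36 68 76 69) = 17; tag = H(92 5c 5c 5c 5c 17) = 19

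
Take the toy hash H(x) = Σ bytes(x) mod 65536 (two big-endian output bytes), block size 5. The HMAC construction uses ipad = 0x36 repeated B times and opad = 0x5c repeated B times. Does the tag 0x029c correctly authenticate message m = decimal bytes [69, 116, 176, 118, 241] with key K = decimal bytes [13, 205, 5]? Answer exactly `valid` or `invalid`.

valid

Key decimal bytes [13, 205, 5] = 0d cd 05 is 3 bytes ≤ B = 5; zero-pad to 5 bytes: K' = 0d cd 05 00 00.
K' ⊕ ipad = 3b fb 33 36 36; K' ⊕ opad = 51 91 59 5c 5c.
Inner hash: sum = 59+251+51+54+54+69+116+176+118+241 = 1189 → 04 a5.
Outer hash (recomputed tag): sum = 81+145+89+92+92+4+165 = 668 → 02 9c.
Recomputed tag = 029c; claimed = 029c → match.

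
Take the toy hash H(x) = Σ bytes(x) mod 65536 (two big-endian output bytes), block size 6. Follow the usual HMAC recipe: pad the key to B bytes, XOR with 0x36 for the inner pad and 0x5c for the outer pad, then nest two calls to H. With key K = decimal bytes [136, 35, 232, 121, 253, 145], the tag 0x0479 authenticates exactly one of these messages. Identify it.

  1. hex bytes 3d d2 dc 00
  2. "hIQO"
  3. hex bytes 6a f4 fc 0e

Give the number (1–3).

Key decimal bytes [136, 35, 232, 121, 253, 145] = 88 23 e8 79 fd 91 is exactly B = 6 bytes: K' = 88 23 e8 79 fd 91.
K' ⊕ ipad = be 15 de 4f cb a7; K' ⊕ opad = d4 7f b4 25 a1 cd.
m1: inner = H(be 15 de 4f cb a7 3d d2 dc 00) = 05 5d; tag = H(d4 7f b4 25 a1 cd 05 5d) = 03fc
m2: inner = H(be 15 de 4f cb a7 68 49 51 4f) = 04 c3; tag = H(d4 7f b4 25 a1 cd 04 c3) = 0461
m3: inner = H(be 15 de 4f cb a7 6a f4 fc 0e) = 05 da; tag = H(d4 7f b4 25 a1 cd 05 da) = 0479 ← matches

3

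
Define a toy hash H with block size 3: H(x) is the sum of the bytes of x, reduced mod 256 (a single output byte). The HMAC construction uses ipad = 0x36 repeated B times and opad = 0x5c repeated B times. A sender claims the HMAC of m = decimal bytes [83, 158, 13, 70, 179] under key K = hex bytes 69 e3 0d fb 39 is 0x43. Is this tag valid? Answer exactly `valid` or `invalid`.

Key hex bytes 69 e3 0d fb 39 is 5 bytes > B = 3, so hash it first: H(key) = 8d, then zero-pad to 3 bytes: K' = 8d 00 00.
K' ⊕ ipad = bb 36 36; K' ⊕ opad = d1 5c 5c.
Inner hash: sum = 187+54+54+83+158+13+70+179 = 798; mod 256 = 30 → 1e.
Outer hash (recomputed tag): sum = 209+92+92+30 = 423; mod 256 = 167 → a7.
Recomputed tag = a7; claimed = 43 → mismatch.

invalid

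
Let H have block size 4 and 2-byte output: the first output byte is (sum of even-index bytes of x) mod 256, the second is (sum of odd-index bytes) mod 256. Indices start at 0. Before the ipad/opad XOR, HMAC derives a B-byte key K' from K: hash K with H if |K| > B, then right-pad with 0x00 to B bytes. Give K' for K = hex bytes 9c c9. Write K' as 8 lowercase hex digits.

9cc90000

Key hex bytes 9c c9 is 2 bytes ≤ B = 4; zero-pad to 4 bytes: K' = 9c c9 00 00.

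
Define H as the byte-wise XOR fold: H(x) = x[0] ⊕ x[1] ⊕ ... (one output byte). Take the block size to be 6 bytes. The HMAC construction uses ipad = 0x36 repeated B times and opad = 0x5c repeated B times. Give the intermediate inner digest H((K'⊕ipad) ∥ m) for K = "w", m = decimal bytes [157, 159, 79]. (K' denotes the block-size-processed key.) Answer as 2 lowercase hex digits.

3a

Key "w" = 77 is 1 byte ≤ B = 6; zero-pad to 6 bytes: K' = 77 00 00 00 00 00.
K' ⊕ ipad = 41 36 36 36 36 36.
Inner input = 41 36 36 36 36 36 ∥ 9d 9f 4f.
Inner hash: XOR 41⊕36⊕36⊕36⊕36⊕36⊕9d⊕9f⊕4f = 3a.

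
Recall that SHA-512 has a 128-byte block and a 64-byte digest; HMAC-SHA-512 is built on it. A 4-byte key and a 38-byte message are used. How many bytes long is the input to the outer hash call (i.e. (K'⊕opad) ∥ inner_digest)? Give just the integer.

Key is 4 ≤ 128 bytes, zero-padded: |K'| = 128.
Outer input = (K'⊕opad) ∥ H(inner) → 128 + 64 = 192 bytes.

192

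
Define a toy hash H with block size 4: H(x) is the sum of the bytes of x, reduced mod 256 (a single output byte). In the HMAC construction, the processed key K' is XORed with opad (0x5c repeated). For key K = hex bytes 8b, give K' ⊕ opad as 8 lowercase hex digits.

d75c5c5c

Key hex bytes 8b is 1 byte ≤ B = 4; zero-pad to 4 bytes: K' = 8b 00 00 00.
XOR each byte with 0x5c: 8b⊕5c=d7, 00⊕5c=5c, 00⊕5c=5c, 00⊕5c=5c.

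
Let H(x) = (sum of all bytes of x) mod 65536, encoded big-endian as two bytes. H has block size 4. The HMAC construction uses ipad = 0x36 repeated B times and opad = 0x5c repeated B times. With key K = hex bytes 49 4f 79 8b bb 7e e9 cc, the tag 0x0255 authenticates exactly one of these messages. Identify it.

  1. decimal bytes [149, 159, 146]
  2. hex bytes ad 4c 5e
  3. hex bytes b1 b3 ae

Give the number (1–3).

Key hex bytes 49 4f 79 8b bb 7e e9 cc is 8 bytes > B = 4, so hash it first: H(key) = 04 8a, then zero-pad to 4 bytes: K' = 04 8a 00 00.
K' ⊕ ipad = 32 bc 36 36; K' ⊕ opad = 58 d6 5c 5c.
m1: inner = H(32 bc 36 36 95 9f 92) = 03 20; tag = H(58 d6 5c 5c 03 20) = 0209
m2: inner = H(32 bc 36 36 ad 4c 5e) = 02 b1; tag = H(58 d6 5c 5c 02 b1) = 0299
m3: inner = H(32 bc 36 36 b1 b3 ae) = 03 6c; tag = H(58 d6 5c 5c 03 6c) = 0255 ← matches

3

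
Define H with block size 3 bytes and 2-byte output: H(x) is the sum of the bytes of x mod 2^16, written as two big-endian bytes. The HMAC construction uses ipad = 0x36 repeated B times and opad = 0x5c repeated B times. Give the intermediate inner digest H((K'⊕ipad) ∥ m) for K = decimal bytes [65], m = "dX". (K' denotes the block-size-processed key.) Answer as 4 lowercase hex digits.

Key decimal bytes [65] = 41 is 1 byte ≤ B = 3; zero-pad to 3 bytes: K' = 41 00 00.
K' ⊕ ipad = 77 36 36.
Inner input = 77 36 36 ∥ 64 58.
Inner hash: sum = 119+54+54+100+88 = 415 → 01 9f.

019f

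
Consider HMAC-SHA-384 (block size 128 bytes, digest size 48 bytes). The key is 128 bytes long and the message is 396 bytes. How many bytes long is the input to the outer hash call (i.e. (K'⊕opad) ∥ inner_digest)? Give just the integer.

176

Key is 128 ≤ 128 bytes, zero-padded: |K'| = 128.
Outer input = (K'⊕opad) ∥ H(inner) → 128 + 48 = 176 bytes.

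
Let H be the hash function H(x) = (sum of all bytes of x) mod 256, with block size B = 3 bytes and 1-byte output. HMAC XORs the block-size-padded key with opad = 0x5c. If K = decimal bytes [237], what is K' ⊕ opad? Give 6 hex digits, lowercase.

Key decimal bytes [237] = ed is 1 byte ≤ B = 3; zero-pad to 3 bytes: K' = ed 00 00.
XOR each byte with 0x5c: ed⊕5c=b1, 00⊕5c=5c, 00⊕5c=5c.

b15c5c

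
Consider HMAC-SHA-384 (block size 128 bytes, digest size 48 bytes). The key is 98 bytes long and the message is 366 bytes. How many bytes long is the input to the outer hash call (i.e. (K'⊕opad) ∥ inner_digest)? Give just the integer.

Key is 98 ≤ 128 bytes, zero-padded: |K'| = 128.
Outer input = (K'⊕opad) ∥ H(inner) → 128 + 48 = 176 bytes.

176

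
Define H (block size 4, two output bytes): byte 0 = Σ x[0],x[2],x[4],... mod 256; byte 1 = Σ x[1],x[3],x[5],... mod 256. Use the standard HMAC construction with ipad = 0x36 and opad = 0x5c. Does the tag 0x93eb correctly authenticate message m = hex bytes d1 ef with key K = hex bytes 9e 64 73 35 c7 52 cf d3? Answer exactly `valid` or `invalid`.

invalid

Key hex bytes 9e 64 73 35 c7 52 cf d3 is 8 bytes > B = 4, so hash it first: H(key) = a7 be, then zero-pad to 4 bytes: K' = a7 be 00 00.
K' ⊕ ipad = 91 88 36 36; K' ⊕ opad = fb e2 5c 5c.
Inner hash: even-index sum = 408 mod 256 = 152; odd-index sum = 429 mod 256 = 173 → 98 ad.
Outer hash (recomputed tag): even-index sum = 495 mod 256 = 239; odd-index sum = 491 mod 256 = 235 → ef eb.
Recomputed tag = efeb; claimed = 93eb → mismatch.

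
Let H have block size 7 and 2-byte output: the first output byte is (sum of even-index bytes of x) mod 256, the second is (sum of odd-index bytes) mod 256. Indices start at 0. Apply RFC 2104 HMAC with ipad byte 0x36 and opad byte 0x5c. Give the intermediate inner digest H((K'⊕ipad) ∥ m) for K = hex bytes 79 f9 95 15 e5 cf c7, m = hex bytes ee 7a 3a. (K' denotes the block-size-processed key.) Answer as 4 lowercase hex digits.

Key hex bytes 79 f9 95 15 e5 cf c7 is exactly B = 7 bytes: K' = 79 f9 95 15 e5 cf c7.
K' ⊕ ipad = 4f cf a3 23 d3 f9 f1.
Inner input = 4f cf a3 23 d3 f9 f1 ∥ ee 7a 3a.
Inner hash: even-index sum = 816 mod 256 = 48; odd-index sum = 787 mod 256 = 19 → 30 13.

3013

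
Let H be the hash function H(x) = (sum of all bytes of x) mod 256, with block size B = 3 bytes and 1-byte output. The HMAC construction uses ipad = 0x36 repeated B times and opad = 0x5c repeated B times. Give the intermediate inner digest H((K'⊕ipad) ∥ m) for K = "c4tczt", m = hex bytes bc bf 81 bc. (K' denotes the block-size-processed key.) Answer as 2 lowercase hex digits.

8e

Key "c4tczt" = 63 34 74 63 7a 74 is 6 bytes > B = 3, so hash it first: H(key) = 5c, then zero-pad to 3 bytes: K' = 5c 00 00.
K' ⊕ ipad = 6a 36 36.
Inner input = 6a 36 36 ∥ bc bf 81 bc.
Inner hash: sum = 106+54+54+188+191+129+188 = 910; mod 256 = 142 → 8e.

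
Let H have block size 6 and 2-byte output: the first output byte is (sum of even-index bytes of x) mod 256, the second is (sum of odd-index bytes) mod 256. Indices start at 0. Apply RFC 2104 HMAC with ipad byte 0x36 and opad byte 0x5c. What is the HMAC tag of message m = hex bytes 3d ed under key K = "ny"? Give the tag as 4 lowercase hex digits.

Key "ny" = 6e 79 is 2 bytes ≤ B = 6; zero-pad to 6 bytes: K' = 6e 79 00 00 00 00.
K' ⊕ ipad = 58 4f 36 36 36 36.  K' ⊕ opad = 32 25 5c 5c 5c 5c.
Inner input = (K'⊕ipad) ∥ m = 58 4f 36 36 36 36 ∥ 3d ed.
Inner hash: even-index sum = 257 mod 256 = 1; odd-index sum = 424 mod 256 = 168 → 01 a8.
Outer input = (K'⊕opad) ∥ inner = 32 25 5c 5c 5c 5c ∥ 01 a8.
Outer hash (tag): even-index sum = 235 mod 256 = 235; odd-index sum = 389 mod 256 = 133 → eb 85.

eb85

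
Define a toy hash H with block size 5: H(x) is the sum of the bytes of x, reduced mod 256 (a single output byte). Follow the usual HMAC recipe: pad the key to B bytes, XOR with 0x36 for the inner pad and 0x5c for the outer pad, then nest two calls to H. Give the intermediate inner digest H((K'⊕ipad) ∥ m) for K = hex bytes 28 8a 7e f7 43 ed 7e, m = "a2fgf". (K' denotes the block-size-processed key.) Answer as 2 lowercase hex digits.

81

Key hex bytes 28 8a 7e f7 43 ed 7e is 7 bytes > B = 5, so hash it first: H(key) = d5, then zero-pad to 5 bytes: K' = d5 00 00 00 00.
K' ⊕ ipad = e3 36 36 36 36.
Inner input = e3 36 36 36 36 ∥ 61 32 66 67 66.
Inner hash: sum = 227+54+54+54+54+97+50+102+103+102 = 897; mod 256 = 129 → 81.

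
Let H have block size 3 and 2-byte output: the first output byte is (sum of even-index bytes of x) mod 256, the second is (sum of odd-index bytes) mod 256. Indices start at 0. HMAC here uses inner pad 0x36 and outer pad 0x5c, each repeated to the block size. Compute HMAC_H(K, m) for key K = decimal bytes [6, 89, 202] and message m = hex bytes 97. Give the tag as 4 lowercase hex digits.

f631

Key decimal bytes [6, 89, 202] = 06 59 ca is exactly B = 3 bytes: K' = 06 59 ca.
K' ⊕ ipad = 30 6f fc.  K' ⊕ opad = 5a 05 96.
Inner input = (K'⊕ipad) ∥ m = 30 6f fc ∥ 97.
Inner hash: even-index sum = 300 mod 256 = 44; odd-index sum = 262 mod 256 = 6 → 2c 06.
Outer input = (K'⊕opad) ∥ inner = 5a 05 96 ∥ 2c 06.
Outer hash (tag): even-index sum = 246 mod 256 = 246; odd-index sum = 49 mod 256 = 49 → f6 31.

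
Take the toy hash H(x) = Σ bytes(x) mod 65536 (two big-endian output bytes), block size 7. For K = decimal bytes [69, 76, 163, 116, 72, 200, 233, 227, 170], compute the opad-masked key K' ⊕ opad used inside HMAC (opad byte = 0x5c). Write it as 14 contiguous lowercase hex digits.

59725c5c5c5c5c

Key decimal bytes [69, 76, 163, 116, 72, 200, 233, 227, 170] = 45 4c a3 74 48 c8 e9 e3 aa is 9 bytes > B = 7, so hash it first: H(key) = 05 2e, then zero-pad to 7 bytes: K' = 05 2e 00 00 00 00 00.
XOR each byte with 0x5c: 05⊕5c=59, 2e⊕5c=72, 00⊕5c=5c, 00⊕5c=5c, 00⊕5c=5c, 00⊕5c=5c, 00⊕5c=5c.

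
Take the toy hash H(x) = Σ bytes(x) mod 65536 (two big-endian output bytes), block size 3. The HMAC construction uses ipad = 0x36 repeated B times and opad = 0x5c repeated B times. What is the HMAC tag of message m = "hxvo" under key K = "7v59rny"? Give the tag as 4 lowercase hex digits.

0155

Key "7v59rny" = 37 76 35 39 72 6e 79 is 7 bytes > B = 3, so hash it first: H(key) = 02 74, then zero-pad to 3 bytes: K' = 02 74 00.
K' ⊕ ipad = 34 42 36.  K' ⊕ opad = 5e 28 5c.
Inner input = (K'⊕ipad) ∥ m = 34 42 36 ∥ 68 78 76 6f.
Inner hash: sum = 52+66+54+104+120+118+111 = 625 → 02 71.
Outer input = (K'⊕opad) ∥ inner = 5e 28 5c ∥ 02 71.
Outer hash (tag): sum = 94+40+92+2+113 = 341 → 01 55.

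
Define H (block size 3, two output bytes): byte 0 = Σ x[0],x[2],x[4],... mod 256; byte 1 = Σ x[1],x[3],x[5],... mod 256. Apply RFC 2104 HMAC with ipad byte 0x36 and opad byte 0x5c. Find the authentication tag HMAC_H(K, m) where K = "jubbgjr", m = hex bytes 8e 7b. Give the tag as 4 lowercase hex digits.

5a61

Key "jubbgjr" = 6a 75 62 62 67 6a 72 is 7 bytes > B = 3, so hash it first: H(key) = a5 41, then zero-pad to 3 bytes: K' = a5 41 00.
K' ⊕ ipad = 93 77 36.  K' ⊕ opad = f9 1d 5c.
Inner input = (K'⊕ipad) ∥ m = 93 77 36 ∥ 8e 7b.
Inner hash: even-index sum = 324 mod 256 = 68; odd-index sum = 261 mod 256 = 5 → 44 05.
Outer input = (K'⊕opad) ∥ inner = f9 1d 5c ∥ 44 05.
Outer hash (tag): even-index sum = 346 mod 256 = 90; odd-index sum = 97 mod 256 = 97 → 5a 61.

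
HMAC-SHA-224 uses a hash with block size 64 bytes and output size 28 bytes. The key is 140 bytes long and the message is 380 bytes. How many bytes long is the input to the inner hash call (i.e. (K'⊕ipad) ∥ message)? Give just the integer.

Key is 140 > 64 bytes, so it is hashed to 28 bytes then zero-padded to 64: |K'| = 64.
Inner input = (K'⊕ipad) ∥ m → 64 + 380 = 444 bytes.

444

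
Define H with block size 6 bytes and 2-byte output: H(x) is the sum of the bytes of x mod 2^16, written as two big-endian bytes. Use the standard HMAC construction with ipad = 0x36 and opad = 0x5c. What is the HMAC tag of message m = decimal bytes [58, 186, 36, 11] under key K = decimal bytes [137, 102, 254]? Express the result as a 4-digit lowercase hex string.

Key decimal bytes [137, 102, 254] = 89 66 fe is 3 bytes ≤ B = 6; zero-pad to 6 bytes: K' = 89 66 fe 00 00 00.
K' ⊕ ipad = bf 50 c8 36 36 36.  K' ⊕ opad = d5 3a a2 5c 5c 5c.
Inner input = (K'⊕ipad) ∥ m = bf 50 c8 36 36 36 ∥ 3a ba 24 0b.
Inner hash: sum = 191+80+200+54+54+54+58+186+36+11 = 924 → 03 9c.
Outer input = (K'⊕opad) ∥ inner = d5 3a a2 5c 5c 5c ∥ 03 9c.
Outer hash (tag): sum = 213+58+162+92+92+92+3+156 = 868 → 03 64.

0364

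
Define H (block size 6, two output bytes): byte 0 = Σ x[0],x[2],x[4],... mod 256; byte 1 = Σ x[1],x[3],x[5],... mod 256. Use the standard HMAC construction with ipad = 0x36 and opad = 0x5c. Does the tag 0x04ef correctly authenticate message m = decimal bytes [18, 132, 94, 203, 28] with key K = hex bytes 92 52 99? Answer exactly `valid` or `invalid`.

Key hex bytes 92 52 99 is 3 bytes ≤ B = 6; zero-pad to 6 bytes: K' = 92 52 99 00 00 00.
K' ⊕ ipad = a4 64 af 36 36 36; K' ⊕ opad = ce 0e c5 5c 5c 5c.
Inner hash: even-index sum = 533 mod 256 = 21; odd-index sum = 543 mod 256 = 31 → 15 1f.
Outer hash (recomputed tag): even-index sum = 516 mod 256 = 4; odd-index sum = 229 mod 256 = 229 → 04 e5.
Recomputed tag = 04e5; claimed = 04ef → mismatch.

invalid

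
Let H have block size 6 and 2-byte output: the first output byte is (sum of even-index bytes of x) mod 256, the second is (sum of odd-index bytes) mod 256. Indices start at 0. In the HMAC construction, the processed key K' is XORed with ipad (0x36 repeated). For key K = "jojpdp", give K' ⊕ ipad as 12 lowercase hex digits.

5c595c465246

Key "jojpdp" = 6a 6f 6a 70 64 70 is exactly B = 6 bytes: K' = 6a 6f 6a 70 64 70.
XOR each byte with 0x36: 6a⊕36=5c, 6f⊕36=59, 6a⊕36=5c, 70⊕36=46, 64⊕36=52, 70⊕36=46.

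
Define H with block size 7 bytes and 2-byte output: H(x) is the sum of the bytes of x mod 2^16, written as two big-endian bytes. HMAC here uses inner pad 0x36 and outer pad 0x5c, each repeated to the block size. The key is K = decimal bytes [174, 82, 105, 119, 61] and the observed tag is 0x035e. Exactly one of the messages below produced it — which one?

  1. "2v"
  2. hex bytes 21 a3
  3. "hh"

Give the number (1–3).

3

Key decimal bytes [174, 82, 105, 119, 61] = ae 52 69 77 3d is 5 bytes ≤ B = 7; zero-pad to 7 bytes: K' = ae 52 69 77 3d 00 00.
K' ⊕ ipad = 98 64 5f 41 0b 36 36; K' ⊕ opad = f2 0e 35 2b 61 5c 5c.
m1: inner = H(98 64 5f 41 0b 36 36 32 76) = 02 bb; tag = H(f2 0e 35 2b 61 5c 5c 02 bb) = 0336
m2: inner = H(98 64 5f 41 0b 36 36 21 a3) = 02 d7; tag = H(f2 0e 35 2b 61 5c 5c 02 d7) = 0352
m3: inner = H(98 64 5f 41 0b 36 36 68 68) = 02 e3; tag = H(f2 0e 35 2b 61 5c 5c 02 e3) = 035e ← matches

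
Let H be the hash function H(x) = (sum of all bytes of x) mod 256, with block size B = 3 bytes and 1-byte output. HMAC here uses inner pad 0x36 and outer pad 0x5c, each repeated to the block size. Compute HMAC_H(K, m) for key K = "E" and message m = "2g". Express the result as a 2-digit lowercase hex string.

Key "E" = 45 is 1 byte ≤ B = 3; zero-pad to 3 bytes: K' = 45 00 00.
K' ⊕ ipad = 73 36 36.  K' ⊕ opad = 19 5c 5c.
Inner input = (K'⊕ipad) ∥ m = 73 36 36 ∥ 32 67.
Inner hash: sum = 115+54+54+50+103 = 376; mod 256 = 120 → 78.
Outer input = (K'⊕opad) ∥ inner = 19 5c 5c ∥ 78.
Outer hash (tag): sum = 25+92+92+120 = 329; mod 256 = 73 → 49.

49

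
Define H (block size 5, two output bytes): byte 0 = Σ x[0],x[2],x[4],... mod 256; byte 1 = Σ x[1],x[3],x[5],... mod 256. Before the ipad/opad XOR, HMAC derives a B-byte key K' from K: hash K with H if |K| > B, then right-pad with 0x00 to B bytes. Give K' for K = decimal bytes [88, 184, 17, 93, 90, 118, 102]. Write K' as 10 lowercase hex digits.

298b000000

|K| = 7 > B = 5, so first hash the key.
H(K): even-index sum = 297 mod 256 = 41; odd-index sum = 395 mod 256 = 139 → 29 8b.
Zero-pad H(K) = 29 8b to 5 bytes: K' = 29 8b 00 00 00.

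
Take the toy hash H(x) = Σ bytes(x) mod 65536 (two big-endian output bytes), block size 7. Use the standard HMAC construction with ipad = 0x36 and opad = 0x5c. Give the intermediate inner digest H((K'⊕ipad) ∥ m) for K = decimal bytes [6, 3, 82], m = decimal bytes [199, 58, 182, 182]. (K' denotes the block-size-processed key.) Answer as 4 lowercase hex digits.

Key decimal bytes [6, 3, 82] = 06 03 52 is 3 bytes ≤ B = 7; zero-pad to 7 bytes: K' = 06 03 52 00 00 00 00.
K' ⊕ ipad = 30 35 64 36 36 36 36.
Inner input = 30 35 64 36 36 36 36 ∥ c7 3a b6 b6.
Inner hash: sum = 48+53+100+54+54+54+54+199+58+182+182 = 1038 → 04 0e.

040e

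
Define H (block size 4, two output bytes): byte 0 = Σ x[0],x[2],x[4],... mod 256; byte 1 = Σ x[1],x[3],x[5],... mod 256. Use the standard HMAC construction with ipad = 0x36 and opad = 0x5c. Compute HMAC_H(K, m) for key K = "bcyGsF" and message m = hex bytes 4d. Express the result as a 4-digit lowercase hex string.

Key "bcyGsF" = 62 63 79 47 73 46 is 6 bytes > B = 4, so hash it first: H(key) = 4e f0, then zero-pad to 4 bytes: K' = 4e f0 00 00.
K' ⊕ ipad = 78 c6 36 36.  K' ⊕ opad = 12 ac 5c 5c.
Inner input = (K'⊕ipad) ∥ m = 78 c6 36 36 ∥ 4d.
Inner hash: even-index sum = 251 mod 256 = 251; odd-index sum = 252 mod 256 = 252 → fb fc.
Outer input = (K'⊕opad) ∥ inner = 12 ac 5c 5c ∥ fb fc.
Outer hash (tag): even-index sum = 361 mod 256 = 105; odd-index sum = 516 mod 256 = 4 → 69 04.

6904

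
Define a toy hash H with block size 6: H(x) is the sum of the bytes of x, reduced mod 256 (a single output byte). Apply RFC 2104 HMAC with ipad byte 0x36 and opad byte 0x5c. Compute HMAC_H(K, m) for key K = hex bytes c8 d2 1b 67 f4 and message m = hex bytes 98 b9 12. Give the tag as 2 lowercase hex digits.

Key hex bytes c8 d2 1b 67 f4 is 5 bytes ≤ B = 6; zero-pad to 6 bytes: K' = c8 d2 1b 67 f4 00.
K' ⊕ ipad = fe e4 2d 51 c2 36.  K' ⊕ opad = 94 8e 47 3b a8 5c.
Inner input = (K'⊕ipad) ∥ m = fe e4 2d 51 c2 36 ∥ 98 b9 12.
Inner hash: sum = 254+228+45+81+194+54+152+185+18 = 1211; mod 256 = 187 → bb.
Outer input = (K'⊕opad) ∥ inner = 94 8e 47 3b a8 5c ∥ bb.
Outer hash (tag): sum = 148+142+71+59+168+92+187 = 867; mod 256 = 99 → 63.

63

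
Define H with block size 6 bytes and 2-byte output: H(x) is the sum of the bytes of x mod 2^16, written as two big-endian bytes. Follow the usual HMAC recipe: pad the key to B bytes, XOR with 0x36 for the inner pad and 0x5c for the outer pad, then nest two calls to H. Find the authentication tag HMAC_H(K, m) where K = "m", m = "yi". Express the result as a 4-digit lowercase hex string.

Key "m" = 6d is 1 byte ≤ B = 6; zero-pad to 6 bytes: K' = 6d 00 00 00 00 00.
K' ⊕ ipad = 5b 36 36 36 36 36.  K' ⊕ opad = 31 5c 5c 5c 5c 5c.
Inner input = (K'⊕ipad) ∥ m = 5b 36 36 36 36 36 ∥ 79 69.
Inner hash: sum = 91+54+54+54+54+54+121+105 = 587 → 02 4b.
Outer input = (K'⊕opad) ∥ inner = 31 5c 5c 5c 5c 5c ∥ 02 4b.
Outer hash (tag): sum = 49+92+92+92+92+92+2+75 = 586 → 02 4a.

024a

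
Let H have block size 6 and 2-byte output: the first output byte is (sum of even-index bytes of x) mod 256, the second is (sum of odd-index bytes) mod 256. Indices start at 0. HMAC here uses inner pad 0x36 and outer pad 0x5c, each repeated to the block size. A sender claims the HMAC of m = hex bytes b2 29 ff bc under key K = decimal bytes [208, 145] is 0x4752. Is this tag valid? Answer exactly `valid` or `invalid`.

Key decimal bytes [208, 145] = d0 91 is 2 bytes ≤ B = 6; zero-pad to 6 bytes: K' = d0 91 00 00 00 00.
K' ⊕ ipad = e6 a7 36 36 36 36; K' ⊕ opad = 8c cd 5c 5c 5c 5c.
Inner hash: even-index sum = 771 mod 256 = 3; odd-index sum = 504 mod 256 = 248 → 03 f8.
Outer hash (recomputed tag): even-index sum = 327 mod 256 = 71; odd-index sum = 637 mod 256 = 125 → 47 7d.
Recomputed tag = 477d; claimed = 4752 → mismatch.

invalid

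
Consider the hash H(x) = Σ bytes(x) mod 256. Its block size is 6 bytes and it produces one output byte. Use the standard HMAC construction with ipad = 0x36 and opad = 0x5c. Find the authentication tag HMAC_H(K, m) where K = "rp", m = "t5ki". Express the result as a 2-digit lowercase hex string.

Key "rp" = 72 70 is 2 bytes ≤ B = 6; zero-pad to 6 bytes: K' = 72 70 00 00 00 00.
K' ⊕ ipad = 44 46 36 36 36 36.  K' ⊕ opad = 2e 2c 5c 5c 5c 5c.
Inner input = (K'⊕ipad) ∥ m = 44 46 36 36 36 36 ∥ 74 35 6b 69.
Inner hash: sum = 68+70+54+54+54+54+116+53+107+105 = 735; mod 256 = 223 → df.
Outer input = (K'⊕opad) ∥ inner = 2e 2c 5c 5c 5c 5c ∥ df.
Outer hash (tag): sum = 46+44+92+92+92+92+223 = 681; mod 256 = 169 → a9.

a9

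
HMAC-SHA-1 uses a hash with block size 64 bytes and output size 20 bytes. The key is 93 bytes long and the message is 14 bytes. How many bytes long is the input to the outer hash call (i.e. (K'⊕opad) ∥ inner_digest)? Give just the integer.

Key is 93 > 64 bytes, so it is hashed to 20 bytes then zero-padded to 64: |K'| = 64.
Outer input = (K'⊕opad) ∥ H(inner) → 64 + 20 = 84 bytes.

84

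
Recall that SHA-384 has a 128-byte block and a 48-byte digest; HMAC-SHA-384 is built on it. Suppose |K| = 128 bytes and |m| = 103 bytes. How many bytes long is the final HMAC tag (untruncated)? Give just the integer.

48

The tag is one SHA-384 digest: 48 bytes.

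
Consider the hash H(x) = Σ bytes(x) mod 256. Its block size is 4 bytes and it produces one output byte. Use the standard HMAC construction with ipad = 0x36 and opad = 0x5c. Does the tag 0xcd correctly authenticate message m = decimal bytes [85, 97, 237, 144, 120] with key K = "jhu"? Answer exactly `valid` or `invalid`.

Key "jhu" = 6a 68 75 is 3 bytes ≤ B = 4; zero-pad to 4 bytes: K' = 6a 68 75 00.
K' ⊕ ipad = 5c 5e 43 36; K' ⊕ opad = 36 34 29 5c.
Inner hash: sum = 92+94+67+54+85+97+237+144+120 = 990; mod 256 = 222 → de.
Outer hash (recomputed tag): sum = 54+52+41+92+222 = 461; mod 256 = 205 → cd.
Recomputed tag = cd; claimed = cd → match.

valid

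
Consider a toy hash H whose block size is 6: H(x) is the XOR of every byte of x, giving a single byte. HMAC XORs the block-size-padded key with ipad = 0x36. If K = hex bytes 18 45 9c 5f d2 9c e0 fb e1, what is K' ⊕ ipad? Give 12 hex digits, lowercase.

Key hex bytes 18 45 9c 5f d2 9c e0 fb e1 is 9 bytes > B = 6, so hash it first: H(key) = 2a, then zero-pad to 6 bytes: K' = 2a 00 00 00 00 00.
XOR each byte with 0x36: 2a⊕36=1c, 00⊕36=36, 00⊕36=36, 00⊕36=36, 00⊕36=36, 00⊕36=36.

1c3636363636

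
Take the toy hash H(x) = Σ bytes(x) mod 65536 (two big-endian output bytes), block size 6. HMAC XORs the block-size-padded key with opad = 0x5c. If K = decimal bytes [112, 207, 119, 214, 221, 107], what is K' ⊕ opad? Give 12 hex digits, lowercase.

2c932b8a8137

Key decimal bytes [112, 207, 119, 214, 221, 107] = 70 cf 77 d6 dd 6b is exactly B = 6 bytes: K' = 70 cf 77 d6 dd 6b.
XOR each byte with 0x5c: 70⊕5c=2c, cf⊕5c=93, 77⊕5c=2b, d6⊕5c=8a, dd⊕5c=81, 6b⊕5c=37.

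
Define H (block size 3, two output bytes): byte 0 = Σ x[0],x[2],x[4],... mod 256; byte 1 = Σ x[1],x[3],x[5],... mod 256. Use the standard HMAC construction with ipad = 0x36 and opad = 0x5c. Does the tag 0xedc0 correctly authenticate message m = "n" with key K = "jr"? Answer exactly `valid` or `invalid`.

invalid

Key "jr" = 6a 72 is 2 bytes ≤ B = 3; zero-pad to 3 bytes: K' = 6a 72 00.
K' ⊕ ipad = 5c 44 36; K' ⊕ opad = 36 2e 5c.
Inner hash: even-index sum = 146 mod 256 = 146; odd-index sum = 178 mod 256 = 178 → 92 b2.
Outer hash (recomputed tag): even-index sum = 324 mod 256 = 68; odd-index sum = 192 mod 256 = 192 → 44 c0.
Recomputed tag = 44c0; claimed = edc0 → mismatch.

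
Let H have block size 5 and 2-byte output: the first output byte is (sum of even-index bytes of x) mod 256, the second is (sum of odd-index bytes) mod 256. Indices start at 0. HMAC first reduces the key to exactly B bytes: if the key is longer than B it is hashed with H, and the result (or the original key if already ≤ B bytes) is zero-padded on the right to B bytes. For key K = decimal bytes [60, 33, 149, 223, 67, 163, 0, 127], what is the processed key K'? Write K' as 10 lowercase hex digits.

1422000000

|K| = 8 > B = 5, so first hash the key.
H(K): even-index sum = 276 mod 256 = 20; odd-index sum = 546 mod 256 = 34 → 14 22.
Zero-pad H(K) = 14 22 to 5 bytes: K' = 14 22 00 00 00.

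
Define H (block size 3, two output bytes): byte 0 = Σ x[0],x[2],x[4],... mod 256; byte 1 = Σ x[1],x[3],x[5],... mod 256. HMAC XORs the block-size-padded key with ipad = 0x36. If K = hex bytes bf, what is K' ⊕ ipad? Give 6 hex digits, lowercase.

893636

Key hex bytes bf is 1 byte ≤ B = 3; zero-pad to 3 bytes: K' = bf 00 00.
XOR each byte with 0x36: bf⊕36=89, 00⊕36=36, 00⊕36=36.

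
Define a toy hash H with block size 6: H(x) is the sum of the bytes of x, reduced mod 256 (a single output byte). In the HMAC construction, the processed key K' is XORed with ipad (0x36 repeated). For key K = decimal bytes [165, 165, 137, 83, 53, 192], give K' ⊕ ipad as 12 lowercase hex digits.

Key decimal bytes [165, 165, 137, 83, 53, 192] = a5 a5 89 53 35 c0 is exactly B = 6 bytes: K' = a5 a5 89 53 35 c0.
XOR each byte with 0x36: a5⊕36=93, a5⊕36=93, 89⊕36=bf, 53⊕36=65, 35⊕36=03, c0⊕36=f6.

9393bf6503f6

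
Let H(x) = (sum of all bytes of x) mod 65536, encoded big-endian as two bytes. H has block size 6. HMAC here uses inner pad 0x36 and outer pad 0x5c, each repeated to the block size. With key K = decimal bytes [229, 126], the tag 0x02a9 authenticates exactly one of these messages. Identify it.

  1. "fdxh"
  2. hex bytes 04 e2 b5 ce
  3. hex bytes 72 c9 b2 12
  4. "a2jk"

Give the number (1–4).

4

Key decimal bytes [229, 126] = e5 7e is 2 bytes ≤ B = 6; zero-pad to 6 bytes: K' = e5 7e 00 00 00 00.
K' ⊕ ipad = d3 48 36 36 36 36; K' ⊕ opad = b9 22 5c 5c 5c 5c.
m1: inner = H(d3 48 36 36 36 36 66 64 78 68) = 03 9d; tag = H(b9 22 5c 5c 5c 5c 03 9d) = 02eb
m2: inner = H(d3 48 36 36 36 36 04 e2 b5 ce) = 04 5c; tag = H(b9 22 5c 5c 5c 5c 04 5c) = 02ab
m3: inner = H(d3 48 36 36 36 36 72 c9 b2 12) = 03 f2; tag = H(b9 22 5c 5c 5c 5c 03 f2) = 0340
m4: inner = H(d3 48 36 36 36 36 61 32 6a 6b) = 03 5b; tag = H(b9 22 5c 5c 5c 5c 03 5b) = 02a9 ← matches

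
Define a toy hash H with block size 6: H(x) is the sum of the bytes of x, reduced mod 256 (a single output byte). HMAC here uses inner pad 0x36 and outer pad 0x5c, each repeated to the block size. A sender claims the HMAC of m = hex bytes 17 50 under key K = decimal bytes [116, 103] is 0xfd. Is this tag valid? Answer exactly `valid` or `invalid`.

invalid

Key decimal bytes [116, 103] = 74 67 is 2 bytes ≤ B = 6; zero-pad to 6 bytes: K' = 74 67 00 00 00 00.
K' ⊕ ipad = 42 51 36 36 36 36; K' ⊕ opad = 28 3b 5c 5c 5c 5c.
Inner hash: sum = 66+81+54+54+54+54+23+80 = 466; mod 256 = 210 → d2.
Outer hash (recomputed tag): sum = 40+59+92+92+92+92+210 = 677; mod 256 = 165 → a5.
Recomputed tag = a5; claimed = fd → mismatch.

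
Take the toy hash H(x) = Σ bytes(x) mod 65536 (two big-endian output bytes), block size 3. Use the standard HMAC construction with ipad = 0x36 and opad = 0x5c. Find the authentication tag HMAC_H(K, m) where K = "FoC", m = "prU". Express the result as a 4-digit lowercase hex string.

Key "FoC" = 46 6f 43 is exactly B = 3 bytes: K' = 46 6f 43.
K' ⊕ ipad = 70 59 75.  K' ⊕ opad = 1a 33 1f.
Inner input = (K'⊕ipad) ∥ m = 70 59 75 ∥ 70 72 55.
Inner hash: sum = 112+89+117+112+114+85 = 629 → 02 75.
Outer input = (K'⊕opad) ∥ inner = 1a 33 1f ∥ 02 75.
Outer hash (tag): sum = 26+51+31+2+117 = 227 → 00 e3.

00e3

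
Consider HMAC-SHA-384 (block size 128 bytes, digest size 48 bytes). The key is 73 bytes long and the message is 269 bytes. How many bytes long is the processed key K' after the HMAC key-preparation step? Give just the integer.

Key is 73 ≤ 128 bytes, zero-padded: |K'| = 128.

128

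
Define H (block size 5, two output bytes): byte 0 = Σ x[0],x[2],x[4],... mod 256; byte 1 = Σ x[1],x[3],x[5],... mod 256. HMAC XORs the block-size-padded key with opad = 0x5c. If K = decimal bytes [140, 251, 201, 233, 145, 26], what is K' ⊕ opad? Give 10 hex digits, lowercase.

Key decimal bytes [140, 251, 201, 233, 145, 26] = 8c fb c9 e9 91 1a is 6 bytes > B = 5, so hash it first: H(key) = e6 fe, then zero-pad to 5 bytes: K' = e6 fe 00 00 00.
XOR each byte with 0x5c: e6⊕5c=ba, fe⊕5c=a2, 00⊕5c=5c, 00⊕5c=5c, 00⊕5c=5c.

baa25c5c5c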